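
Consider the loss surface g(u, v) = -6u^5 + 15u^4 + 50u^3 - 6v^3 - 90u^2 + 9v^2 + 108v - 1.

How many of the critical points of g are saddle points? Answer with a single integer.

g separates as a function of u plus a function of v, so ∇g=0 decouples.
∂g/∂u = -30u(u - 3)(u - 1)(u + 2) = 0 at u ∈ {-2, 0, 1, 3}; ∂g/∂v = -18(v - 3)(v + 2) = 0 at v ∈ {-2, 3}.
The Hessian is diagonal: diag(g_uu, g_vv). Second derivatives: g_uu(-2)=900, g_uu(0)=-180, g_uu(1)=180, g_uu(3)=-900; g_vv(-2)=90, g_vv(3)=-90.
Saddle points occur where the two diagonal entries have opposite signs: (-2, 3), (0, -2), (1, 3), (3, -2). Count: 4.

4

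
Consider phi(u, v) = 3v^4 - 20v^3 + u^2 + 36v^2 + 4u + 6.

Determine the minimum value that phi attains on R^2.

2

phi(u,v) separates as P(u) + Q(v) + 6, so its minimum is min P + min Q + 6.
P'(u) = 2u + 4 vanishes at u ∈ {-2}; Q'(v) = 12v(v - 3)(v - 2) vanishes at v ∈ {0, 2, 3}.
Local minima of P (where P''>0): P(-2)=-4. Local minima of Q: Q(0)=0, Q(3)=27.
So the global minimum of phi is P(-2) + Q(0) + 6 = -4 + 0 + 6 = 2, attained at (-2, 0).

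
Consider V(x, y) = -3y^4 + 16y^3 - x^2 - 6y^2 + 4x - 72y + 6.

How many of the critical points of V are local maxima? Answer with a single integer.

V separates as a function of x plus a function of y, so ∇V=0 decouples.
∂V/∂x = -2(x - 2) = 0 at x ∈ {2}; ∂V/∂y = -12(y - 3)(y - 2)(y + 1) = 0 at y ∈ {-1, 2, 3}.
The Hessian is diagonal: diag(V_xx, V_yy). Second derivatives: V_xx(2)=-2; V_yy(-1)=-144, V_yy(2)=36, V_yy(3)=-48.
Local maxima occur where both diagonal entries negative: (2, -1), (2, 3). Count: 2.

2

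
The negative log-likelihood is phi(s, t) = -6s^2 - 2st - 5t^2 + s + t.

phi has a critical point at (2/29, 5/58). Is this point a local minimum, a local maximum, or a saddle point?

The Hessian of phi is constant: H = [[-12, -2], [-2, -10]].
det(H) = (-12)·(-10) − (-2)² = 116.
det(H) > 0 and tr(H) = -22 < 0, so H is negative definite and the point is a local maximum.

local maximum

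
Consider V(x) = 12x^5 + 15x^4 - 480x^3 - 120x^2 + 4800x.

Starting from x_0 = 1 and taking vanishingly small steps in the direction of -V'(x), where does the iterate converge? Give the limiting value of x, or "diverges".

-2

V'(x) = 60(x - 4)(x - 2)(x + 2)(x + 5), so V'(1) = 3240.
Gradient descent moves in the -V' direction, i.e. x is decreasing.
The nearest critical point in that direction is x = -2, where V'' = 4320 > 0 (a local minimum). The iterate converges there.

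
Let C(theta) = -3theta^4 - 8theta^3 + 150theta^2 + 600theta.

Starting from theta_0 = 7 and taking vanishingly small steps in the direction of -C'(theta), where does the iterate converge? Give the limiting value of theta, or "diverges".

C'(theta) = -12(theta - 5)(theta + 2)(theta + 5), so C'(7) = -2592.
Gradient descent moves in the -C' direction, i.e. theta is increasing.
There is no critical point above theta=7, and C' keeps the same sign, so the iterate runs off to +∞.

diverges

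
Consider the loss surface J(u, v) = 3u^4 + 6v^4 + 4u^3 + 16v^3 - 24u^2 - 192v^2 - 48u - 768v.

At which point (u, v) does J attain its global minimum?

(2, 4)

J(u,v) separates as P(u) + Q(v), so its minimum is min P + min Q.
P'(u) = 12(u - 2)(u + 1)(u + 2) vanishes at u ∈ {-2, -1, 2}; Q'(v) = 24(v - 4)(v + 2)(v + 4) vanishes at v ∈ {-4, -2, 4}.
Local minima of P (where P''>0): P(-2)=16, P(2)=-112. Local minima of Q: Q(-4)=512, Q(4)=-3584.
So the global minimum of J is P(2) + Q(4) = -112 − 3584 = -3696, attained at (2, 4).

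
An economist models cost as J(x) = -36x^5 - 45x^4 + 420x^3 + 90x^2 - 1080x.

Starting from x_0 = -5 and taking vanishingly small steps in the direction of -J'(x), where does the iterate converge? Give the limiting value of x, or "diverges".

-3

J'(x) = -180(x - 2)(x - 1)(x + 1)(x + 3), so J'(-5) = -60480.
Gradient descent moves in the -J' direction, i.e. x is increasing.
The nearest critical point in that direction is x = -3, where J'' = 7200 > 0 (a local minimum). The iterate converges there.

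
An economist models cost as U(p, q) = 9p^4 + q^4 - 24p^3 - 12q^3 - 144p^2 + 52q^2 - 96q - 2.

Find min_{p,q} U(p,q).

U(p,q) separates as A(p) + B(q) − 2, so its minimum is min A + min B − 2.
A'(p) = 36p(p - 4)(p + 2) vanishes at p ∈ {-2, 0, 4}; B'(q) = 4(q - 4)(q - 3)(q - 2) vanishes at q ∈ {2, 3, 4}.
Local minima of A (where A''>0): A(-2)=-240, A(4)=-1536. Local minima of B: B(2)=-64, B(4)=-64.
So the global minimum of U is A(4) + B(2) − 2 = -1536 − 64 − 2 = -1602, attained at (4, 2).

-1602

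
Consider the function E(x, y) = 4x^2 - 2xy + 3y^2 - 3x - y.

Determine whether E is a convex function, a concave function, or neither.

E is quadratic, so its Hessian is the constant matrix H = [[8, -2], [-2, 6]].
det(H) = 44, tr(H) = 14.
det(H) > 0 and tr(H) > 0, so H is positive definite everywhere: convex.

convex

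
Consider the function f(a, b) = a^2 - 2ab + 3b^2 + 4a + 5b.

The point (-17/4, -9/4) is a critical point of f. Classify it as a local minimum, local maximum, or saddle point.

The Hessian of f is constant: H = [[2, -2], [-2, 6]].
det(H) = 2·6 − (-2)² = 8.
det(H) > 0 and tr(H) = 8 > 0, so H is positive definite and the point is a local minimum.

local minimum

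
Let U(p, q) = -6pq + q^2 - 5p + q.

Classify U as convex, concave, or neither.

U is quadratic, so its Hessian is the constant matrix H = [[0, -6], [-6, 2]].
det(H) = -36, tr(H) = 2.
det(H) < 0, so H is indefinite: neither convex nor concave.

neither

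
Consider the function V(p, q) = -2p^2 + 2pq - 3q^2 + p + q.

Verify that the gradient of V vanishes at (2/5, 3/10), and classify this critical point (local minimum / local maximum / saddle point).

local maximum

∇V = (-4p + 2q + 1, 2p - 6q + 1); substituting (2/5, 3/10) gives ∇V = (0, 0), so (2/5, 3/10) is indeed a critical point.
The Hessian of V is constant: H = [[-4, 2], [2, -6]].
det(H) = (-4)·(-6) − 2² = 20.
det(H) > 0 and tr(H) = -10 < 0, so H is negative definite and the point is a local maximum.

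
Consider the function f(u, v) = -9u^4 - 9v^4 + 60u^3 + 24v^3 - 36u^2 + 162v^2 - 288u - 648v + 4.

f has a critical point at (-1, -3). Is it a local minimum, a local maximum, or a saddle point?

local maximum

The mixed partial ∂²f/∂u∂v is 0, so the Hessian at any point is diag(f_uu, f_vv) = diag(36(-3u^2 + 10u - 2), 36(-3v^2 + 4v + 9)).
At (-1, -3): H = diag(-540, -1080).
Both eigenvalues are negative, so H is negative definite: a local maximum.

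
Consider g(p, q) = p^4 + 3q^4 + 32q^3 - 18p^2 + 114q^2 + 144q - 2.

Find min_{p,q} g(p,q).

g(p,q) separates as A(p) + B(q) − 2, so its minimum is min A + min B − 2.
A'(p) = 4p(p - 3)(p + 3) vanishes at p ∈ {-3, 0, 3}; B'(q) = 12(q + 1)(q + 3)(q + 4) vanishes at q ∈ {-4, -3, -1}.
Local minima of A (where A''>0): A(-3)=-81, A(3)=-81. Local minima of B: B(-4)=-32, B(-1)=-59.
So the global minimum of g is A(-3) + B(-1) − 2 = -81 − 59 − 2 = -142, attained at (-3, -1).

-142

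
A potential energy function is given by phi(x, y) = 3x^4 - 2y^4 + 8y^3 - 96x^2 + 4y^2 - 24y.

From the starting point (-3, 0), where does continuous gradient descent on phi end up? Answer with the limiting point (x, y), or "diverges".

(-4, 1)

phi is separable, so gradient descent decouples: x follows -∂phi/∂x, y follows -∂phi/∂y.
∂phi/∂x = 12x(x - 4)(x + 4); at x=-3 this is 252, so x decreases.
∂phi/∂y = -8(y - 3)(y - 1)(y + 1); at y=0 this is -24, so y increases.
x converges to its nearest critical value -4 (a local min of the x-part); y converges to 1. The iterate converges to (-4, 1).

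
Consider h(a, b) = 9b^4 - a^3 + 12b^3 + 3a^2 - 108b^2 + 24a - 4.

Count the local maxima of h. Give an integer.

1

h separates as a function of a plus a function of b, so ∇h=0 decouples.
∂h/∂a = -3(a - 4)(a + 2) = 0 at a ∈ {-2, 4}; ∂h/∂b = 36b(b - 2)(b + 3) = 0 at b ∈ {-3, 0, 2}.
The Hessian is diagonal: diag(h_aa, h_bb). Second derivatives: h_aa(-2)=18, h_aa(4)=-18; h_bb(-3)=540, h_bb(0)=-216, h_bb(2)=360.
Local maxima occur where both diagonal entries negative: (4, 0). Count: 1.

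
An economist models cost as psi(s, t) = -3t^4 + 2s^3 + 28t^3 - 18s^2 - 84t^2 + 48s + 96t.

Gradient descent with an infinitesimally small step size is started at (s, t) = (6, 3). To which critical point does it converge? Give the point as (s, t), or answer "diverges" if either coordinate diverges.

psi is separable, so gradient descent decouples: s follows -∂psi/∂s, t follows -∂psi/∂t.
∂psi/∂s = 6(s - 4)(s - 2); at s=6 this is 48, so s decreases.
∂psi/∂t = -12(t - 4)(t - 2)(t - 1); at t=3 this is 24, so t decreases.
s converges to its nearest critical value 4 (a local min of the s-part); t converges to 2. The iterate converges to (4, 2).

(4, 2)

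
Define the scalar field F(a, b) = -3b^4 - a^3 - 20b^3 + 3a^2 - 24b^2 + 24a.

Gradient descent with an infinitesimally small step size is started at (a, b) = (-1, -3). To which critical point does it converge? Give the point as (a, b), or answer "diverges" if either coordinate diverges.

(-2, -1)

F is separable, so gradient descent decouples: a follows -∂F/∂a, b follows -∂F/∂b.
∂F/∂a = -3(a - 4)(a + 2); at a=-1 this is 15, so a decreases.
∂F/∂b = -12b(b + 1)(b + 4); at b=-3 this is -72, so b increases.
a converges to its nearest critical value -2 (a local min of the a-part); b converges to -1. The iterate converges to (-2, -1).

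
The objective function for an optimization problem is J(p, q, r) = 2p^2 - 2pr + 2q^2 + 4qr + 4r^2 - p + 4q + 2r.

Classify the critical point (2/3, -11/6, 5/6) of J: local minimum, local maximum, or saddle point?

local minimum

The Hessian is constant: H = [[4, 0, -2], [0, 4, 4], [-2, 4, 8]].
Leading principal minors: Δ₁ = 4, Δ₂ = 16, Δ₃ = 48.
All leading minors are positive, so H is positive definite: a local minimum.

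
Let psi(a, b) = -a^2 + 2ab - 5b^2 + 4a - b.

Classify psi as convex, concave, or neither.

concave

psi is quadratic, so its Hessian is the constant matrix H = [[-2, 2], [2, -10]].
det(H) = 16, tr(H) = -12.
det(H) > 0 and tr(H) < 0, so H is negative definite everywhere: concave.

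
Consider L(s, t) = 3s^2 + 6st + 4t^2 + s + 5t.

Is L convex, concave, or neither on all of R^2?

convex

L is quadratic, so its Hessian is the constant matrix H = [[6, 6], [6, 8]].
det(H) = 12, tr(H) = 14.
det(H) > 0 and tr(H) > 0, so H is positive definite everywhere: convex.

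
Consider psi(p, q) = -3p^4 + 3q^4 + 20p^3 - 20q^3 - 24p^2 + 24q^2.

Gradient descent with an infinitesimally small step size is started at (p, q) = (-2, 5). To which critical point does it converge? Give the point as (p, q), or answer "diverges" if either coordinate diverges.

diverges

psi is separable, so gradient descent decouples: p follows -∂psi/∂p, q follows -∂psi/∂q.
∂psi/∂p = -12p(p - 4)(p - 1); at p=-2 this is 432, so p decreases.
∂psi/∂q = 12q(q - 4)(q - 1); at q=5 this is 240, so q decreases.
The p-coordinate has no critical point in that direction and runs off to infinity.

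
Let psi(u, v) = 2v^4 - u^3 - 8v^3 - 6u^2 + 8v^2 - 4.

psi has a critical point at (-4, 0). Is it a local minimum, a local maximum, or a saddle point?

The mixed partial ∂²psi/∂u∂v is 0, so the Hessian at any point is diag(psi_uu, psi_vv) = diag(-6(u + 2), 8(3v^2 - 6v + 2)).
At (-4, 0): H = diag(12, 16).
Both eigenvalues are positive, so H is positive definite: a local minimum.

local minimum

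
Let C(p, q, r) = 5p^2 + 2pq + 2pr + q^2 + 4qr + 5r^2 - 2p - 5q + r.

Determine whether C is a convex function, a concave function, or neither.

C is quadratic, so its Hessian is the constant matrix H = [[10, 2, 2], [2, 2, 4], [2, 4, 10]].
Leading principal minors: 10, 16, 24.
All positive ⇒ H ≻ 0 ⇒ convex.

convex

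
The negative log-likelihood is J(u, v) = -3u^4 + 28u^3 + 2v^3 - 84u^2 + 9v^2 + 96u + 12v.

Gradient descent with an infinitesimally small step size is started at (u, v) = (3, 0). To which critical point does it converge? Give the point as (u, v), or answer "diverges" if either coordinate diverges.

J is separable, so gradient descent decouples: u follows -∂J/∂u, v follows -∂J/∂v.
∂J/∂u = -12(u - 4)(u - 2)(u - 1); at u=3 this is 24, so u decreases.
∂J/∂v = 6(v + 1)(v + 2); at v=0 this is 12, so v decreases.
u converges to its nearest critical value 2 (a local min of the u-part); v converges to -1. The iterate converges to (2, -1).

(2, -1)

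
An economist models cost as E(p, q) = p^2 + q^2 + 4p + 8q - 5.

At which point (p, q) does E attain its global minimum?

(-2, -4)

E(p,q) separates as A(p) + B(q) − 5, so its minimum is min A + min B − 5.
A'(p) = 2p + 4 vanishes at p ∈ {-2}; B'(q) = 2q + 8 vanishes at q ∈ {-4}.
Local minima of A (where A''>0): A(-2)=-4. Local minima of B: B(-4)=-16.
So the global minimum of E is A(-2) + B(-4) − 5 = -4 − 16 − 5 = -25, attained at (-2, -4).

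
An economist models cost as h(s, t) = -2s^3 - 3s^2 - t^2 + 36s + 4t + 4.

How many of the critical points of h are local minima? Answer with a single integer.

0

h separates as a function of s plus a function of t, so ∇h=0 decouples.
∂h/∂s = -6(s - 2)(s + 3) = 0 at s ∈ {-3, 2}; ∂h/∂t = -2(t - 2) = 0 at t ∈ {2}.
The Hessian is diagonal: diag(h_ss, h_tt). Second derivatives: h_ss(-3)=30, h_ss(2)=-30; h_tt(2)=-2.
Local minima occur where both diagonal entries positive: none. Count: 0.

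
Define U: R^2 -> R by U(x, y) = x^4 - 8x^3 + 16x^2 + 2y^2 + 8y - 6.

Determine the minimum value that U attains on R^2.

U(x,y) separates as P(x) + Q(y) − 6, so its minimum is min P + min Q − 6.
P'(x) = 4x(x - 4)(x - 2) vanishes at x ∈ {0, 2, 4}; Q'(y) = 4y + 8 vanishes at y ∈ {-2}.
Local minima of P (where P''>0): P(0)=0, P(4)=0. Local minima of Q: Q(-2)=-8.
So the global minimum of U is P(0) + Q(-2) − 6 = 0 − 8 − 6 = -14, attained at (0, -2).

-14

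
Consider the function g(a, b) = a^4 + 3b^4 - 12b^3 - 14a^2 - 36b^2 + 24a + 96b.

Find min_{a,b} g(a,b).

-309

g(a,b) separates as P(a) + Q(b), so its minimum is min P + min Q.
P'(a) = 4(a - 2)(a - 1)(a + 3) vanishes at a ∈ {-3, 1, 2}; Q'(b) = 12(b - 4)(b - 1)(b + 2) vanishes at b ∈ {-2, 1, 4}.
Local minima of P (where P''>0): P(-3)=-117, P(2)=8. Local minima of Q: Q(-2)=-192, Q(4)=-192.
So the global minimum of g is P(-3) + Q(-2) = -117 − 192 = -309, attained at (-3, -2).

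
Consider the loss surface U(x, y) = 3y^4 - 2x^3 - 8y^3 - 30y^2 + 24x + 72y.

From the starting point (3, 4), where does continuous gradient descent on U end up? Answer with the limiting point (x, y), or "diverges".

diverges

U is separable, so gradient descent decouples: x follows -∂U/∂x, y follows -∂U/∂y.
∂U/∂x = -6(x - 2)(x + 2); at x=3 this is -30, so x increases.
∂U/∂y = 12(y - 3)(y - 1)(y + 2); at y=4 this is 216, so y decreases.
The x-coordinate has no critical point in that direction and runs off to infinity.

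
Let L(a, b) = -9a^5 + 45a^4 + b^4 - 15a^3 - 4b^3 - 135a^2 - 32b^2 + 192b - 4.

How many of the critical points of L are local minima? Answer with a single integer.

4

L separates as a function of a plus a function of b, so ∇L=0 decouples.
∂L/∂a = -45a(a - 3)(a - 2)(a + 1) = 0 at a ∈ {-1, 0, 2, 3}; ∂L/∂b = 4(b - 4)(b - 3)(b + 4) = 0 at b ∈ {-4, 3, 4}.
The Hessian is diagonal: diag(L_aa, L_bb). Second derivatives: L_aa(-1)=540, L_aa(0)=-270, L_aa(2)=270, L_aa(3)=-540; L_bb(-4)=224, L_bb(3)=-28, L_bb(4)=32.
Local minima occur where both diagonal entries positive: (-1, -4), (-1, 4), (2, -4), (2, 4). Count: 4.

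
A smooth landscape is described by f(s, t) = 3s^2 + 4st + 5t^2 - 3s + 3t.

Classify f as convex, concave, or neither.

convex

f is quadratic, so its Hessian is the constant matrix H = [[6, 4], [4, 10]].
det(H) = 44, tr(H) = 16.
det(H) > 0 and tr(H) > 0, so H is positive definite everywhere: convex.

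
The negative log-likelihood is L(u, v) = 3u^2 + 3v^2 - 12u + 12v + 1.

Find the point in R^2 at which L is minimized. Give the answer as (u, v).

L(u,v) separates as P(u) + Q(v) + 1, so its minimum is min P + min Q + 1.
P'(u) = 6u - 12 vanishes at u ∈ {2}; Q'(v) = 6v + 12 vanishes at v ∈ {-2}.
Local minima of P (where P''>0): P(2)=-12. Local minima of Q: Q(-2)=-12.
So the global minimum of L is P(2) + Q(-2) + 1 = -12 − 12 + 1 = -23, attained at (2, -2).

(2, -2)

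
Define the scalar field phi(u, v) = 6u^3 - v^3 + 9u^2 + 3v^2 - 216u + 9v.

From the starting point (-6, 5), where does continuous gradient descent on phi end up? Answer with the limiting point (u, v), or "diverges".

phi is separable, so gradient descent decouples: u follows -∂phi/∂u, v follows -∂phi/∂v.
∂phi/∂u = 18(u - 3)(u + 4); at u=-6 this is 324, so u decreases.
∂phi/∂v = -3(v - 3)(v + 1); at v=5 this is -36, so v increases.
The u-coordinate has no critical point in that direction and runs off to infinity.

diverges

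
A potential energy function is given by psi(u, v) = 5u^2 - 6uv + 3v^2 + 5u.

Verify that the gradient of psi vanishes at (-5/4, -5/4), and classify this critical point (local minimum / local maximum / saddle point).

∇psi = (10u - 6v + 5, -6u + 6v); substituting (-5/4, -5/4) gives ∇psi = (0, 0), so (-5/4, -5/4) is indeed a critical point.
The Hessian of psi is constant: H = [[10, -6], [-6, 6]].
det(H) = 10·6 − (-6)² = 24.
det(H) > 0 and tr(H) = 16 > 0, so H is positive definite and the point is a local minimum.

local minimum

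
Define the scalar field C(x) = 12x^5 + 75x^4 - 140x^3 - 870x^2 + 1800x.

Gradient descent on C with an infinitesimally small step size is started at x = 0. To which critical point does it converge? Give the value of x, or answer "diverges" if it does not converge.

-3

C'(x) = 60(x - 2)(x - 1)(x + 3)(x + 5), so C'(0) = 1800.
Gradient descent moves in the -C' direction, i.e. x is decreasing.
The nearest critical point in that direction is x = -3, where C'' = 2400 > 0 (a local minimum). The iterate converges there.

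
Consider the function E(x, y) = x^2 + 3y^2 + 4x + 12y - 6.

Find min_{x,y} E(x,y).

E(x,y) separates as P(x) + Q(y) − 6, so its minimum is min P + min Q − 6.
P'(x) = 2x + 4 vanishes at x ∈ {-2}; Q'(y) = 6y + 12 vanishes at y ∈ {-2}.
Local minima of P (where P''>0): P(-2)=-4. Local minima of Q: Q(-2)=-12.
So the global minimum of E is P(-2) + Q(-2) − 6 = -4 − 12 − 6 = -22, attained at (-2, -2).

-22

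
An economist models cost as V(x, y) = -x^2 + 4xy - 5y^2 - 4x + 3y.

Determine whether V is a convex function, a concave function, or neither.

concave

V is quadratic, so its Hessian is the constant matrix H = [[-2, 4], [4, -10]].
det(H) = 4, tr(H) = -12.
det(H) > 0 and tr(H) < 0, so H is negative definite everywhere: concave.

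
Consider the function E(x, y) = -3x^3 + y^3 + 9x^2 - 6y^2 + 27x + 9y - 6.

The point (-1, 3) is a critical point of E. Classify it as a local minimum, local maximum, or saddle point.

local minimum

The mixed partial ∂²E/∂x∂y is 0, so the Hessian at any point is diag(E_xx, E_yy) = diag(18(-x + 1), 6(y - 2)).
At (-1, 3): H = diag(36, 6).
Both eigenvalues are positive, so H is positive definite: a local minimum.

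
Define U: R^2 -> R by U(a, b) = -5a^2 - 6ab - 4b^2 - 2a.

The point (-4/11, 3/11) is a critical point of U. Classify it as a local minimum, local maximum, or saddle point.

local maximum

The Hessian of U is constant: H = [[-10, -6], [-6, -8]].
det(H) = (-10)·(-8) − (-6)² = 44.
det(H) > 0 and tr(H) = -18 < 0, so H is negative definite and the point is a local maximum.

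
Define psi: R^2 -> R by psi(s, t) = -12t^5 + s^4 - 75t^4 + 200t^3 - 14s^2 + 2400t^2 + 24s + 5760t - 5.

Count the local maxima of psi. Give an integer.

2

psi separates as a function of s plus a function of t, so ∇psi=0 decouples.
∂psi/∂s = 4(s - 2)(s - 1)(s + 3) = 0 at s ∈ {-3, 1, 2}; ∂psi/∂t = -60(t - 4)(t + 2)(t + 3)(t + 4) = 0 at t ∈ {-4, -3, -2, 4}.
The Hessian is diagonal: diag(psi_ss, psi_tt). Second derivatives: psi_ss(-3)=80, psi_ss(1)=-16, psi_ss(2)=20; psi_tt(-4)=960, psi_tt(-3)=-420, psi_tt(-2)=720, psi_tt(4)=-20160.
Local maxima occur where both diagonal entries negative: (1, -3), (1, 4). Count: 2.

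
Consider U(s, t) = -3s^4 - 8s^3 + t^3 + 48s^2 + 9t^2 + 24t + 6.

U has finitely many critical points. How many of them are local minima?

U separates as a function of s plus a function of t, so ∇U=0 decouples.
∂U/∂s = -12s(s - 2)(s + 4) = 0 at s ∈ {-4, 0, 2}; ∂U/∂t = 3(t + 2)(t + 4) = 0 at t ∈ {-4, -2}.
The Hessian is diagonal: diag(U_ss, U_tt). Second derivatives: U_ss(-4)=-288, U_ss(0)=96, U_ss(2)=-144; U_tt(-4)=-6, U_tt(-2)=6.
Local minima occur where both diagonal entries positive: (0, -2). Count: 1.

1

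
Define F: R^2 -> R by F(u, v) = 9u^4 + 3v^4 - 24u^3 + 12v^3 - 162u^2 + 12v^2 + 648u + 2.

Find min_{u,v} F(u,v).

-2023

F(u,v) separates as P(u) + Q(v) + 2, so its minimum is min P + min Q + 2.
P'(u) = 36(u - 3)(u - 2)(u + 3) vanishes at u ∈ {-3, 2, 3}; Q'(v) = 12v(v + 1)(v + 2) vanishes at v ∈ {-2, -1, 0}.
Local minima of P (where P''>0): P(-3)=-2025, P(3)=567. Local minima of Q: Q(-2)=0, Q(0)=0.
So the global minimum of F is P(-3) + Q(-2) + 2 = -2025 + 0 + 2 = -2023, attained at (-3, -2).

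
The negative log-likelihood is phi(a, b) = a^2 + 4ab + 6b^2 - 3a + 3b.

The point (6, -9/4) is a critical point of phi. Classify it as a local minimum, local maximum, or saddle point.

local minimum

The Hessian of phi is constant: H = [[2, 4], [4, 12]].
det(H) = 2·12 − 4² = 8.
det(H) > 0 and tr(H) = 14 > 0, so H is positive definite and the point is a local minimum.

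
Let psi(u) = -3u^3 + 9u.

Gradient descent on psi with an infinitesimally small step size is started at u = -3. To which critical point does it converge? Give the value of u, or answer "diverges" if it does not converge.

-1

psi'(u) = -9(u - 1)(u + 1), so psi'(-3) = -72.
Gradient descent moves in the -psi' direction, i.e. u is increasing.
The nearest critical point in that direction is u = -1, where psi'' = 18 > 0 (a local minimum). The iterate converges there.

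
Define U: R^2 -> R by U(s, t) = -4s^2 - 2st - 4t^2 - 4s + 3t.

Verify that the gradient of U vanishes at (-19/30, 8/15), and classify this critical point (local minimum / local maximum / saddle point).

∇U = (-8s - 2t - 4, -2s - 8t + 3); substituting (-19/30, 8/15) gives ∇U = (0, 0), so (-19/30, 8/15) is indeed a critical point.
The Hessian of U is constant: H = [[-8, -2], [-2, -8]].
det(H) = (-8)·(-8) − (-2)² = 60.
det(H) > 0 and tr(H) = -16 < 0, so H is negative definite and the point is a local maximum.

local maximum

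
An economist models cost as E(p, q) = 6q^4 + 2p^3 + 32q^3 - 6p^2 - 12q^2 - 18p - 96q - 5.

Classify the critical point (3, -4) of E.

local minimum

The mixed partial ∂²E/∂p∂q is 0, so the Hessian at any point is diag(E_pp, E_qq) = diag(12(p - 1), 24(3q^2 + 8q - 1)).
At (3, -4): H = diag(24, 360).
Both eigenvalues are positive, so H is positive definite: a local minimum.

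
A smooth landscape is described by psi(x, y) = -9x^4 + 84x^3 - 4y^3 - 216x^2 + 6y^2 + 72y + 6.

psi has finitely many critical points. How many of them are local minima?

psi separates as a function of x plus a function of y, so ∇psi=0 decouples.
∂psi/∂x = -36x(x - 4)(x - 3) = 0 at x ∈ {0, 3, 4}; ∂psi/∂y = -12(y - 3)(y + 2) = 0 at y ∈ {-2, 3}.
The Hessian is diagonal: diag(psi_xx, psi_yy). Second derivatives: psi_xx(0)=-432, psi_xx(3)=108, psi_xx(4)=-144; psi_yy(-2)=60, psi_yy(3)=-60.
Local minima occur where both diagonal entries positive: (3, -2). Count: 1.

1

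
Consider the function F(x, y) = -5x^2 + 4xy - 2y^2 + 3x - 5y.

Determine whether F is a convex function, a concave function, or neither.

F is quadratic, so its Hessian is the constant matrix H = [[-10, 4], [4, -4]].
det(H) = 24, tr(H) = -14.
det(H) > 0 and tr(H) < 0, so H is negative definite everywhere: concave.

concave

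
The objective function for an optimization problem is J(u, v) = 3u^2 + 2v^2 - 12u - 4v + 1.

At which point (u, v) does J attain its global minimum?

(2, 1)

J(u,v) separates as P(u) + Q(v) + 1, so its minimum is min P + min Q + 1.
P'(u) = 6u - 12 vanishes at u ∈ {2}; Q'(v) = 4v - 4 vanishes at v ∈ {1}.
Local minima of P (where P''>0): P(2)=-12. Local minima of Q: Q(1)=-2.
So the global minimum of J is P(2) + Q(1) + 1 = -12 − 2 + 1 = -13, attained at (2, 1).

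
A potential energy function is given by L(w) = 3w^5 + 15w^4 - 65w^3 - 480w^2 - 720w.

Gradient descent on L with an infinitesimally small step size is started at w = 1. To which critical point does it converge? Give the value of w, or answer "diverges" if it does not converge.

L'(w) = 15(w - 4)(w + 1)(w + 3)(w + 4), so L'(1) = -1800.
Gradient descent moves in the -L' direction, i.e. w is increasing.
The nearest critical point in that direction is w = 4, where L'' = 4200 > 0 (a local minimum). The iterate converges there.

4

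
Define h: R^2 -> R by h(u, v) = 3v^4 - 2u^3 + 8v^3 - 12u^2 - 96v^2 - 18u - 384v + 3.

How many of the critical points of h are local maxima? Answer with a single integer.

h separates as a function of u plus a function of v, so ∇h=0 decouples.
∂h/∂u = -6(u + 1)(u + 3) = 0 at u ∈ {-3, -1}; ∂h/∂v = 12(v - 4)(v + 2)(v + 4) = 0 at v ∈ {-4, -2, 4}.
The Hessian is diagonal: diag(h_uu, h_vv). Second derivatives: h_uu(-3)=12, h_uu(-1)=-12; h_vv(-4)=192, h_vv(-2)=-144, h_vv(4)=576.
Local maxima occur where both diagonal entries negative: (-1, -2). Count: 1.

1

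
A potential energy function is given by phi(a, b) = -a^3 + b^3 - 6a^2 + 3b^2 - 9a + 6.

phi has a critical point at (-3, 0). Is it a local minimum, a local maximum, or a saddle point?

The mixed partial ∂²phi/∂a∂b is 0, so the Hessian at any point is diag(phi_aa, phi_bb) = diag(-6(a + 2), 6(b + 1)).
At (-3, 0): H = diag(6, 6).
Both eigenvalues are positive, so H is positive definite: a local minimum.

local minimum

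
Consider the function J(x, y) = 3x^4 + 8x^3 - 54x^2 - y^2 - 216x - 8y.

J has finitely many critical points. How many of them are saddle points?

J separates as a function of x plus a function of y, so ∇J=0 decouples.
∂J/∂x = 12(x - 3)(x + 2)(x + 3) = 0 at x ∈ {-3, -2, 3}; ∂J/∂y = -2(y + 4) = 0 at y ∈ {-4}.
The Hessian is diagonal: diag(J_xx, J_yy). Second derivatives: J_xx(-3)=72, J_xx(-2)=-60, J_xx(3)=360; J_yy(-4)=-2.
Saddle points occur where the two diagonal entries have opposite signs: (-3, -4), (3, -4). Count: 2.

2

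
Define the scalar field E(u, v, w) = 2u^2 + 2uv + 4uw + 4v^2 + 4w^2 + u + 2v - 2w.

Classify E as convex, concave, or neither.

convex

E is quadratic, so its Hessian is the constant matrix H = [[4, 2, 4], [2, 8, 0], [4, 0, 8]].
Leading principal minors: 4, 28, 96.
All positive ⇒ H ≻ 0 ⇒ convex.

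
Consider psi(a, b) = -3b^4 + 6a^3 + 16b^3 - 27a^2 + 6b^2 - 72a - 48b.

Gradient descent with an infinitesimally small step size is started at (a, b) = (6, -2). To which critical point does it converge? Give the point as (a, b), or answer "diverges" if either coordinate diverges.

psi is separable, so gradient descent decouples: a follows -∂psi/∂a, b follows -∂psi/∂b.
∂psi/∂a = 18(a - 4)(a + 1); at a=6 this is 252, so a decreases.
∂psi/∂b = -12(b - 4)(b - 1)(b + 1); at b=-2 this is 216, so b decreases.
The b-coordinate has no critical point in that direction and runs off to infinity.

diverges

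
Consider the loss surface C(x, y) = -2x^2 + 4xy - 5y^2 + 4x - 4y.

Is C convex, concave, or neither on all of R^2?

C is quadratic, so its Hessian is the constant matrix H = [[-4, 4], [4, -10]].
det(H) = 24, tr(H) = -14.
det(H) > 0 and tr(H) < 0, so H is negative definite everywhere: concave.

concave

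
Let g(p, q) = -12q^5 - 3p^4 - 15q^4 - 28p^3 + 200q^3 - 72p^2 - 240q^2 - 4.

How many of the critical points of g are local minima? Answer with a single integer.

g separates as a function of p plus a function of q, so ∇g=0 decouples.
∂g/∂p = -12p(p + 3)(p + 4) = 0 at p ∈ {-4, -3, 0}; ∂g/∂q = -60q(q - 2)(q - 1)(q + 4) = 0 at q ∈ {-4, 0, 1, 2}.
The Hessian is diagonal: diag(g_pp, g_qq). Second derivatives: g_pp(-4)=-48, g_pp(-3)=36, g_pp(0)=-144; g_qq(-4)=7200, g_qq(0)=-480, g_qq(1)=300, g_qq(2)=-720.
Local minima occur where both diagonal entries positive: (-3, -4), (-3, 1). Count: 2.

2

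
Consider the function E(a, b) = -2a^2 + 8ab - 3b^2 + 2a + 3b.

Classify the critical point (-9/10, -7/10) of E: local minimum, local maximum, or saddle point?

The Hessian of E is constant: H = [[-4, 8], [8, -6]].
det(H) = (-4)·(-6) − 8² = -40.
Since det(H) < 0, H is indefinite and the critical point is a saddle point.

saddle point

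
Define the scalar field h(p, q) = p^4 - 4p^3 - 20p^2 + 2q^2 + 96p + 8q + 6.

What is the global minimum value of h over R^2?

h(p,q) separates as A(p) + B(q) + 6, so its minimum is min A + min B + 6.
A'(p) = 4(p - 4)(p - 2)(p + 3) vanishes at p ∈ {-3, 2, 4}; B'(q) = 4q + 8 vanishes at q ∈ {-2}.
Local minima of A (where A''>0): A(-3)=-279, A(4)=64. Local minima of B: B(-2)=-8.
So the global minimum of h is A(-3) + B(-2) + 6 = -279 − 8 + 6 = -281, attained at (-3, -2).

-281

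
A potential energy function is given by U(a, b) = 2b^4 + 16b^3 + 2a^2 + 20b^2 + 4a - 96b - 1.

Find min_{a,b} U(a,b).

U(a,b) separates as P(a) + Q(b) − 1, so its minimum is min P + min Q − 1.
P'(a) = 4a + 4 vanishes at a ∈ {-1}; Q'(b) = 8(b - 1)(b + 3)(b + 4) vanishes at b ∈ {-4, -3, 1}.
Local minima of P (where P''>0): P(-1)=-2. Local minima of Q: Q(-4)=192, Q(1)=-58.
So the global minimum of U is P(-1) + Q(1) − 1 = -2 − 58 − 1 = -61, attained at (-1, 1).

-61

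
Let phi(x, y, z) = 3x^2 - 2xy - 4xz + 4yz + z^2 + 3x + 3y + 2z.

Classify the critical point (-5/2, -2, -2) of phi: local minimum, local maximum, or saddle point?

saddle point

The Hessian is constant: H = [[6, -2, -4], [-2, 0, 4], [-4, 4, 2]].
Leading principal minors: Δ₁ = 6, Δ₂ = -4, Δ₃ = -40.
The minors fit neither the all-positive nor the alternating-sign pattern, so H is indefinite: a saddle point.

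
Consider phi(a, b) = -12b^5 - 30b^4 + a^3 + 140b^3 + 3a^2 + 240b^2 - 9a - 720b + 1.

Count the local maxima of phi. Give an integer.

2

phi separates as a function of a plus a function of b, so ∇phi=0 decouples.
∂phi/∂a = 3(a - 1)(a + 3) = 0 at a ∈ {-3, 1}; ∂phi/∂b = -60(b - 2)(b - 1)(b + 2)(b + 3) = 0 at b ∈ {-3, -2, 1, 2}.
The Hessian is diagonal: diag(phi_aa, phi_bb). Second derivatives: phi_aa(-3)=-12, phi_aa(1)=12; phi_bb(-3)=1200, phi_bb(-2)=-720, phi_bb(1)=720, phi_bb(2)=-1200.
Local maxima occur where both diagonal entries negative: (-3, -2), (-3, 2). Count: 2.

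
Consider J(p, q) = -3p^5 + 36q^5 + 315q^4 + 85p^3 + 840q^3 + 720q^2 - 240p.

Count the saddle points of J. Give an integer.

8

J separates as a function of p plus a function of q, so ∇J=0 decouples.
∂J/∂p = -15(p - 4)(p - 1)(p + 1)(p + 4) = 0 at p ∈ {-4, -1, 1, 4}; ∂J/∂q = 180q(q + 1)(q + 2)(q + 4) = 0 at q ∈ {-4, -2, -1, 0}.
The Hessian is diagonal: diag(J_pp, J_qq). Second derivatives: J_pp(-4)=1800, J_pp(-1)=-450, J_pp(1)=450, J_pp(4)=-1800; J_qq(-4)=-4320, J_qq(-2)=720, J_qq(-1)=-540, J_qq(0)=1440.
Saddle points occur where the two diagonal entries have opposite signs: (-4, -4), (-4, -1), (-1, -2), (-1, 0), (1, -4), (1, -1), (4, -2), (4, 0). Count: 8.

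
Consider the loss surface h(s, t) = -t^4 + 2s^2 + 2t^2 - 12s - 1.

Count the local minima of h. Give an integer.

h separates as a function of s plus a function of t, so ∇h=0 decouples.
∂h/∂s = 4(s - 3) = 0 at s ∈ {3}; ∂h/∂t = -4t(t - 1)(t + 1) = 0 at t ∈ {-1, 0, 1}.
The Hessian is diagonal: diag(h_ss, h_tt). Second derivatives: h_ss(3)=4; h_tt(-1)=-8, h_tt(0)=4, h_tt(1)=-8.
Local minima occur where both diagonal entries positive: (3, 0). Count: 1.

1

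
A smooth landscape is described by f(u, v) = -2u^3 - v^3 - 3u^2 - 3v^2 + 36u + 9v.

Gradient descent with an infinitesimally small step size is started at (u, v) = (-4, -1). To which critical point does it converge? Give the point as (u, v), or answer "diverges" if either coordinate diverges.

(-3, -3)

f is separable, so gradient descent decouples: u follows -∂f/∂u, v follows -∂f/∂v.
∂f/∂u = -6(u - 2)(u + 3); at u=-4 this is -36, so u increases.
∂f/∂v = -3(v - 1)(v + 3); at v=-1 this is 12, so v decreases.
u converges to its nearest critical value -3 (a local min of the u-part); v converges to -3. The iterate converges to (-3, -3).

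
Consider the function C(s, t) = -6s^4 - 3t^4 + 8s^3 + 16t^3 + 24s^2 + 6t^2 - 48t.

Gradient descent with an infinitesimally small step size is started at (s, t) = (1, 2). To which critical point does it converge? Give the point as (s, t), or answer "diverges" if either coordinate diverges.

C is separable, so gradient descent decouples: s follows -∂C/∂s, t follows -∂C/∂t.
∂C/∂s = -24s(s - 2)(s + 1); at s=1 this is 48, so s decreases.
∂C/∂t = -12(t - 4)(t - 1)(t + 1); at t=2 this is 72, so t decreases.
s converges to its nearest critical value 0 (a local min of the s-part); t converges to 1. The iterate converges to (0, 1).

(0, 1)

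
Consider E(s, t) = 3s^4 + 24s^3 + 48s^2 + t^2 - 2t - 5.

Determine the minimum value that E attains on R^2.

E(s,t) separates as P(s) + Q(t) − 5, so its minimum is min P + min Q − 5.
P'(s) = 12s(s + 2)(s + 4) vanishes at s ∈ {-4, -2, 0}; Q'(t) = 2(t - 1) vanishes at t ∈ {1}.
Local minima of P (where P''>0): P(-4)=0, P(0)=0. Local minima of Q: Q(1)=-1.
So the global minimum of E is P(-4) + Q(1) − 5 = 0 − 1 − 5 = -6, attained at (-4, 1).

-6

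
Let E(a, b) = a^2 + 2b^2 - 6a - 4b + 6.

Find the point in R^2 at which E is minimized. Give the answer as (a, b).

(3, 1)

E(a,b) separates as P(a) + Q(b) + 6, so its minimum is min P + min Q + 6.
P'(a) = 2a - 6 vanishes at a ∈ {3}; Q'(b) = 4b - 4 vanishes at b ∈ {1}.
Local minima of P (where P''>0): P(3)=-9. Local minima of Q: Q(1)=-2.
So the global minimum of E is P(3) + Q(1) + 6 = -9 − 2 + 6 = -5, attained at (3, 1).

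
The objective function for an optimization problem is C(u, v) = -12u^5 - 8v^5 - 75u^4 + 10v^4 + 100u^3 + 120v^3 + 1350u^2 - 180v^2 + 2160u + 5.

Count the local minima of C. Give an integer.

4

C separates as a function of u plus a function of v, so ∇C=0 decouples.
∂C/∂u = -60(u - 3)(u + 1)(u + 3)(u + 4) = 0 at u ∈ {-4, -3, -1, 3}; ∂C/∂v = -40v(v - 3)(v - 1)(v + 3) = 0 at v ∈ {-3, 0, 1, 3}.
The Hessian is diagonal: diag(C_uu, C_vv). Second derivatives: C_uu(-4)=1260, C_uu(-3)=-720, C_uu(-1)=1440, C_uu(3)=-10080; C_vv(-3)=2880, C_vv(0)=-360, C_vv(1)=320, C_vv(3)=-1440.
Local minima occur where both diagonal entries positive: (-4, -3), (-4, 1), (-1, -3), (-1, 1). Count: 4.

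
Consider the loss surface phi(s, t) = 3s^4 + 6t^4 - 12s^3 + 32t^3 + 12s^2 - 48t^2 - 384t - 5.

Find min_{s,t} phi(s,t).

-613

phi(s,t) separates as P(s) + Q(t) − 5, so its minimum is min P + min Q − 5.
P'(s) = 12s(s - 2)(s - 1) vanishes at s ∈ {0, 1, 2}; Q'(t) = 24(t - 2)(t + 2)(t + 4) vanishes at t ∈ {-4, -2, 2}.
Local minima of P (where P''>0): P(0)=0, P(2)=0. Local minima of Q: Q(-4)=256, Q(2)=-608.
So the global minimum of phi is P(0) + Q(2) − 5 = 0 − 608 − 5 = -613, attained at (0, 2).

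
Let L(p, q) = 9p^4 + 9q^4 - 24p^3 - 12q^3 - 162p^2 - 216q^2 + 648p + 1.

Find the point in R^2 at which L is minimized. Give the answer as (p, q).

(-3, 4)

L(p,q) separates as A(p) + B(q) + 1, so its minimum is min A + min B + 1.
A'(p) = 36(p - 3)(p - 2)(p + 3) vanishes at p ∈ {-3, 2, 3}; B'(q) = 36q(q - 4)(q + 3) vanishes at q ∈ {-3, 0, 4}.
Local minima of A (where A''>0): A(-3)=-2025, A(3)=567. Local minima of B: B(-3)=-891, B(4)=-1920.
So the global minimum of L is A(-3) + B(4) + 1 = -2025 − 1920 + 1 = -3944, attained at (-3, 4).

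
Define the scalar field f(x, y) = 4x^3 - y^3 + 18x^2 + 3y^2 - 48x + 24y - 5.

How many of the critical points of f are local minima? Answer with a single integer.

f separates as a function of x plus a function of y, so ∇f=0 decouples.
∂f/∂x = 12(x - 1)(x + 4) = 0 at x ∈ {-4, 1}; ∂f/∂y = -3(y - 4)(y + 2) = 0 at y ∈ {-2, 4}.
The Hessian is diagonal: diag(f_xx, f_yy). Second derivatives: f_xx(-4)=-60, f_xx(1)=60; f_yy(-2)=18, f_yy(4)=-18.
Local minima occur where both diagonal entries positive: (1, -2). Count: 1.

1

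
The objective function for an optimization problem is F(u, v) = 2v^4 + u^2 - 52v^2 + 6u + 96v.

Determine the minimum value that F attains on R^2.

F(u,v) separates as P(u) + Q(v), so its minimum is min P + min Q.
P'(u) = 2u + 6 vanishes at u ∈ {-3}; Q'(v) = 8(v - 3)(v - 1)(v + 4) vanishes at v ∈ {-4, 1, 3}.
Local minima of P (where P''>0): P(-3)=-9. Local minima of Q: Q(-4)=-704, Q(3)=-18.
So the global minimum of F is P(-3) + Q(-4) = -9 − 704 = -713, attained at (-3, -4).

-713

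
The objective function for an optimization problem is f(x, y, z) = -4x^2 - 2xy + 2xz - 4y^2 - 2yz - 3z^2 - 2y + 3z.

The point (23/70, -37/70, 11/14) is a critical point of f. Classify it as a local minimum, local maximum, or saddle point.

local maximum

The Hessian is constant: H = [[-8, -2, 2], [-2, -8, -2], [2, -2, -6]].
Leading principal minors: Δ₁ = -8, Δ₂ = 60, Δ₃ = -280.
The minors alternate sign starting negative (−, +, −), so H is negative definite: a local maximum.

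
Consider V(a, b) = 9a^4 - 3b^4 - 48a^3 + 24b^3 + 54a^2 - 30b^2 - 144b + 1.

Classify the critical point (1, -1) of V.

The mixed partial ∂²V/∂a∂b is 0, so the Hessian at any point is diag(V_aa, V_bb) = diag(36(3a^2 - 8a + 3), 12(-3b^2 + 12b - 5)).
At (1, -1): H = diag(-72, -240).
Both eigenvalues are negative, so H is negative definite: a local maximum.

local maximum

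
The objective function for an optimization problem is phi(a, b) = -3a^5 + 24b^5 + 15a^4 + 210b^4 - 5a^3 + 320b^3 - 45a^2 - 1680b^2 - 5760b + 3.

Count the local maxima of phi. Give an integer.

phi separates as a function of a plus a function of b, so ∇phi=0 decouples.
∂phi/∂a = -15a(a - 3)(a - 2)(a + 1) = 0 at a ∈ {-1, 0, 2, 3}; ∂phi/∂b = 120(b - 2)(b + 2)(b + 3)(b + 4) = 0 at b ∈ {-4, -3, -2, 2}.
The Hessian is diagonal: diag(phi_aa, phi_bb). Second derivatives: phi_aa(-1)=180, phi_aa(0)=-90, phi_aa(2)=90, phi_aa(3)=-180; phi_bb(-4)=-1440, phi_bb(-3)=600, phi_bb(-2)=-960, phi_bb(2)=14400.
Local maxima occur where both diagonal entries negative: (0, -4), (0, -2), (3, -4), (3, -2). Count: 4.

4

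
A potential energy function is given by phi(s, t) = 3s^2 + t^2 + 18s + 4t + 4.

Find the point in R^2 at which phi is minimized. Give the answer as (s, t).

phi(s,t) separates as P(s) + Q(t) + 4, so its minimum is min P + min Q + 4.
P'(s) = 6s + 18 vanishes at s ∈ {-3}; Q'(t) = 2(t + 2) vanishes at t ∈ {-2}.
Local minima of P (where P''>0): P(-3)=-27. Local minima of Q: Q(-2)=-4.
So the global minimum of phi is P(-3) + Q(-2) + 4 = -27 − 4 + 4 = -27, attained at (-3, -2).

(-3, -2)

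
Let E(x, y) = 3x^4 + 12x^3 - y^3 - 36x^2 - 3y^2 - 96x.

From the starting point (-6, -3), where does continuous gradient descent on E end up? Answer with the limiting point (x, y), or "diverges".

E is separable, so gradient descent decouples: x follows -∂E/∂x, y follows -∂E/∂y.
∂E/∂x = 12(x - 2)(x + 1)(x + 4); at x=-6 this is -960, so x increases.
∂E/∂y = -3y(y + 2); at y=-3 this is -9, so y increases.
x converges to its nearest critical value -4 (a local min of the x-part); y converges to -2. The iterate converges to (-4, -2).

(-4, -2)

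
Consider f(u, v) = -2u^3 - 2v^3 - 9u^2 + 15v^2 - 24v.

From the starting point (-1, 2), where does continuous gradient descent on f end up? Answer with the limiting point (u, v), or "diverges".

(-3, 1)

f is separable, so gradient descent decouples: u follows -∂f/∂u, v follows -∂f/∂v.
∂f/∂u = -6u(u + 3); at u=-1 this is 12, so u decreases.
∂f/∂v = -6(v - 4)(v - 1); at v=2 this is 12, so v decreases.
u converges to its nearest critical value -3 (a local min of the u-part); v converges to 1. The iterate converges to (-3, 1).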